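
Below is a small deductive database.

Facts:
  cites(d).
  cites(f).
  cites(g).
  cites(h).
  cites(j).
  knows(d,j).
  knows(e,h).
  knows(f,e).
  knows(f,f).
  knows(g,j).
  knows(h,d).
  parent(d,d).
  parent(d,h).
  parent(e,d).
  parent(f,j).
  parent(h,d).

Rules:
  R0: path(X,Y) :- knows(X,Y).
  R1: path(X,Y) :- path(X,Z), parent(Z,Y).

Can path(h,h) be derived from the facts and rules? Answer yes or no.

yes

round 1: derive path(d,j) via R0 from knows(d,j)
round 1: derive path(e,h) via R0 from knows(e,h)
round 1: derive path(f,e) via R0 from knows(f,e)
round 1: derive path(f,f) via R0 from knows(f,f)
round 1: derive path(g,j) via R0 from knows(g,j)
round 1: derive path(h,d) via R0 from knows(h,d)
round 2: derive path(e,d) via R1 from path(e,h), parent(h,d)
round 2: derive path(f,d) via R1 from path(f,e), parent(e,d)
round 2: derive path(f,j) via R1 from path(f,f), parent(f,j)
round 2: derive path(h,h) via R1 from path(h,d), parent(d,h)
round 3: derive path(f,h) via R1 from path(f,d), parent(d,h)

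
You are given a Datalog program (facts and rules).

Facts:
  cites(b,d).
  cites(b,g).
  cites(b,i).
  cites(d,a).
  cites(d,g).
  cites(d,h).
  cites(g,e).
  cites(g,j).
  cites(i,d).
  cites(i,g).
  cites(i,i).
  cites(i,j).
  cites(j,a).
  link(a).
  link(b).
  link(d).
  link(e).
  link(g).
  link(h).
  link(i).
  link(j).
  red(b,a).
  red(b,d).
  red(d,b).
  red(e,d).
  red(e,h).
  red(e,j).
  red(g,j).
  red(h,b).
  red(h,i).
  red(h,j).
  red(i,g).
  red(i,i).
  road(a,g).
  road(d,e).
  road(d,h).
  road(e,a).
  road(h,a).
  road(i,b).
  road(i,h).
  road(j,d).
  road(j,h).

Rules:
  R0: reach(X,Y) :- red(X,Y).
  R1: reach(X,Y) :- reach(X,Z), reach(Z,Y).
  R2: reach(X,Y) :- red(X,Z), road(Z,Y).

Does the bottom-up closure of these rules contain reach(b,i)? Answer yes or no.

round 1: derive reach(b,a) via R0 from red(b,a)
round 1: derive reach(b,d) via R0 from red(b,d)
round 1: derive reach(d,b) via R0 from red(d,b)
round 1: derive reach(e,d) via R0 from red(e,d)
round 1: derive reach(e,h) via R0 from red(e,h)
round 1: derive reach(e,j) via R0 from red(e,j)
round 1: derive reach(g,j) via R0 from red(g,j)
round 1: derive reach(h,b) via R0 from red(h,b)
round 1: derive reach(h,i) via R0 from red(h,i)
round 1: derive reach(h,j) via R0 from red(h,j)
round 1: derive reach(i,g) via R0 from red(i,g)
round 1: derive reach(i,i) via R0 from red(i,i)
round 1: derive reach(b,e) via R2 from red(b,d), road(d,e)
round 1: derive reach(b,g) via R2 from red(b,a), road(a,g)
round 1: derive reach(b,h) via R2 from red(b,d), road(d,h)
round 1: derive reach(e,a) via R2 from red(e,h), road(h,a)
round 1: derive reach(e,e) via R2 from red(e,d), road(d,e)
round 1: derive reach(g,d) via R2 from red(g,j), road(j,d)
round 1: derive reach(g,h) via R2 from red(g,j), road(j,h)
round 1: derive reach(h,d) via R2 from red(h,j), road(j,d)
round 1: derive reach(h,h) via R2 from red(h,i), road(i,h)
round 1: derive reach(i,b) via R2 from red(i,i), road(i,b)
round 1: derive reach(i,h) via R2 from red(i,i), road(i,h)
round 2: derive reach(b,b) via R1 from reach(b,d), reach(d,b)
round 2: derive reach(b,i) via R1 from reach(b,h), reach(h,i)
round 2: derive reach(b,j) via R1 from reach(b,e), reach(e,j)
round 2: derive reach(d,a) via R1 from reach(d,b), reach(b,a)
round 2: derive reach(d,d) via R1 from reach(d,b), reach(b,d)
round 2: derive reach(d,e) via R1 from reach(d,b), reach(b,e)
round 2: derive reach(d,g) via R1 from reach(d,b), reach(b,g)
round 2: derive reach(d,h) via R1 from reach(d,b), reach(b,h)
round 2: derive reach(e,b) via R1 from reach(e,d), reach(d,b)
round 2: derive reach(e,i) via R1 from reach(e,h), reach(h,i)
round 2: derive reach(g,b) via R1 from reach(g,d), reach(d,b)
round 2: derive reach(g,i) via R1 from reach(g,h), reach(h,i)
round 2: derive reach(h,a) via R1 from reach(h,b), reach(b,a)
round 2: derive reach(h,e) via R1 from reach(h,b), reach(b,e)
round 2: derive reach(h,g) via R1 from reach(h,b), reach(b,g)
round 2: derive reach(i,a) via R1 from reach(i,b), reach(b,a)
round 2: derive reach(i,d) via R1 from reach(i,b), reach(b,d)
round 2: derive reach(i,e) via R1 from reach(i,b), reach(b,e)
round 2: derive reach(i,j) via R1 from reach(i,g), reach(g,j)
round 3: derive reach(d,i) via R1 from reach(d,b), reach(b,i)
round 3: derive reach(d,j) via R1 from reach(d,b), reach(b,j)
round 3: derive reach(e,g) via R1 from reach(e,b), reach(b,g)
round 3: derive reach(g,a) via R1 from reach(g,b), reach(b,a)
round 3: derive reach(g,e) via R1 from reach(g,b), reach(b,e)
round 3: derive reach(g,g) via R1 from reach(g,b), reach(b,g)

yes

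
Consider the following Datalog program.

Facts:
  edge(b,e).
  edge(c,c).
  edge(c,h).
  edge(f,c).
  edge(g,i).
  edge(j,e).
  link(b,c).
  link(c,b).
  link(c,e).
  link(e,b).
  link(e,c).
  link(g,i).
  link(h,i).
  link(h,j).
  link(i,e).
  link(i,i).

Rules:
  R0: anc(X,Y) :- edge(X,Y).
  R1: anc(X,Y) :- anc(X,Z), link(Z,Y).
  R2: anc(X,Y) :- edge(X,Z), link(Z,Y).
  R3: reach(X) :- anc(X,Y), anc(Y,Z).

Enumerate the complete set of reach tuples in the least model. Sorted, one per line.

round 1: derive anc(b,e) via R0 from edge(b,e)
round 1: derive anc(c,c) via R0 from edge(c,c)
round 1: derive anc(c,h) via R0 from edge(c,h)
round 1: derive anc(f,c) via R0 from edge(f,c)
round 1: derive anc(g,i) via R0 from edge(g,i)
round 1: derive anc(j,e) via R0 from edge(j,e)
round 1: derive anc(b,b) via R2 from edge(b,e), link(e,b)
round 1: derive anc(b,c) via R2 from edge(b,e), link(e,c)
round 1: derive anc(c,b) via R2 from edge(c,c), link(c,b)
round 1: derive anc(c,e) via R2 from edge(c,c), link(c,e)
round 1: derive anc(c,i) via R2 from edge(c,h), link(h,i)
round 1: derive anc(c,j) via R2 from edge(c,h), link(h,j)
round 1: derive anc(f,b) via R2 from edge(f,c), link(c,b)
round 1: derive anc(f,e) via R2 from edge(f,c), link(c,e)
round 1: derive anc(g,e) via R2 from edge(g,i), link(i,e)
round 1: derive anc(j,b) via R2 from edge(j,e), link(e,b)
round 1: derive anc(j,c) via R2 from edge(j,e), link(e,c)
round 2: derive anc(g,b) via R1 from anc(g,e), link(e,b)
round 2: derive anc(g,c) via R1 from anc(g,e), link(e,c)
round 2: derive reach(b) via R3 from anc(b,b), anc(b,b)
round 2: derive reach(c) via R3 from anc(c,b), anc(b,b)
round 2: derive reach(f) via R3 from anc(f,b), anc(b,b)
round 2: derive reach(j) via R3 from anc(j,b), anc(b,b)
round 3: derive reach(g) via R3 from anc(g,b), anc(b,b)

reach(b)
reach(c)
reach(f)
reach(g)
reach(j)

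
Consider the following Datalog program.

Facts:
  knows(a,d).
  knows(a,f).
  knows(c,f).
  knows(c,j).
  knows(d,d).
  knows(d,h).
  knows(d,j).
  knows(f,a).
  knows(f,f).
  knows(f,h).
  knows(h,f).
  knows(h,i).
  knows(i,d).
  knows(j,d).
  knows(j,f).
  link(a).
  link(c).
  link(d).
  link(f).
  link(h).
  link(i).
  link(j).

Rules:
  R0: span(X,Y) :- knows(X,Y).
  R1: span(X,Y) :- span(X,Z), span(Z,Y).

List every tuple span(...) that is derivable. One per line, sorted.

span(a,a)
span(a,d)
span(a,f)
span(a,h)
span(a,i)
span(a,j)
span(c,a)
span(c,d)
span(c,f)
span(c,h)
span(c,i)
span(c,j)
span(d,a)
span(d,d)
span(d,f)
span(d,h)
span(d,i)
span(d,j)
span(f,a)
span(f,d)
span(f,f)
span(f,h)
span(f,i)
span(f,j)
span(h,a)
span(h,d)
span(h,f)
span(h,h)
span(h,i)
span(h,j)
span(i,a)
span(i,d)
span(i,f)
span(i,h)
span(i,i)
span(i,j)
span(j,a)
span(j,d)
span(j,f)
span(j,h)
span(j,i)
span(j,j)

round 1: derive span(a,d) via R0 from knows(a,d)
round 1: derive span(a,f) via R0 from knows(a,f)
round 1: derive span(c,f) via R0 from knows(c,f)
round 1: derive span(c,j) via R0 from knows(c,j)
round 1: derive span(d,d) via R0 from knows(d,d)
round 1: derive span(d,h) via R0 from knows(d,h)
round 1: derive span(d,j) via R0 from knows(d,j)
round 1: derive span(f,a) via R0 from knows(f,a)
round 1: derive span(f,f) via R0 from knows(f,f)
round 1: derive span(f,h) via R0 from knows(f,h)
round 1: derive span(h,f) via R0 from knows(h,f)
round 1: derive span(h,i) via R0 from knows(h,i)
round 1: derive span(i,d) via R0 from knows(i,d)
round 1: derive span(j,d) via R0 from knows(j,d)
round 1: derive span(j,f) via R0 from knows(j,f)
round 2: derive span(a,a) via R1 from span(a,f), span(f,a)
round 2: derive span(a,h) via R1 from span(a,d), span(d,h)
round 2: derive span(a,j) via R1 from span(a,d), span(d,j)
round 2: derive span(c,a) via R1 from span(c,f), span(f,a)
round 2: derive span(c,d) via R1 from span(c,j), span(j,d)
round 2: derive span(c,h) via R1 from span(c,f), span(f,h)
round 2: derive span(d,f) via R1 from span(d,h), span(h,f)
round 2: derive span(d,i) via R1 from span(d,h), span(h,i)
round 2: derive span(f,d) via R1 from span(f,a), span(a,d)
round 2: derive span(f,i) via R1 from span(f,h), span(h,i)
round 2: derive span(h,a) via R1 from span(h,f), span(f,a)
round 2: derive span(h,d) via R1 from span(h,i), span(i,d)
round 2: derive span(h,h) via R1 from span(h,f), span(f,h)
round 2: derive span(i,h) via R1 from span(i,d), span(d,h)
round 2: derive span(i,j) via R1 from span(i,d), span(d,j)
round 2: derive span(j,a) via R1 from span(j,f), span(f,a)
round 2: derive span(j,h) via R1 from span(j,d), span(d,h)
round 2: derive span(j,j) via R1 from span(j,d), span(d,j)
round 3: derive span(a,i) via R1 from span(a,d), span(d,i)
round 3: derive span(c,i) via R1 from span(c,d), span(d,i)
round 3: derive span(d,a) via R1 from span(d,f), span(f,a)
round 3: derive span(f,j) via R1 from span(f,a), span(a,j)
round 3: derive span(h,j) via R1 from span(h,a), span(a,j)
round 3: derive span(i,a) via R1 from span(i,h), span(h,a)
round 3: derive span(i,f) via R1 from span(i,d), span(d,f)
round 3: derive span(i,i) via R1 from span(i,d), span(d,i)
round 3: derive span(j,i) via R1 from span(j,d), span(d,i)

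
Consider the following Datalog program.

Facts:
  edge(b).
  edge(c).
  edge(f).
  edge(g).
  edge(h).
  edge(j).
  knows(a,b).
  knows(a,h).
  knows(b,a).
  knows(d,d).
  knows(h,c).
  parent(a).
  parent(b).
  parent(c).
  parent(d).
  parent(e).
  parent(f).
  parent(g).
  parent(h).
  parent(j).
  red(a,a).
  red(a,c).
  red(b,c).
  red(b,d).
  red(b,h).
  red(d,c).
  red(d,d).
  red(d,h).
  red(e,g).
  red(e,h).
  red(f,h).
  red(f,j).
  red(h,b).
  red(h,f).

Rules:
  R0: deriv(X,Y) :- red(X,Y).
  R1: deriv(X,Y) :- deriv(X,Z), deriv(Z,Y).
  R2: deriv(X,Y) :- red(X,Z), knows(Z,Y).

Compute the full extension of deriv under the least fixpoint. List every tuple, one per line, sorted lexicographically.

round 1: derive deriv(a,a) via R0 from red(a,a)
round 1: derive deriv(a,c) via R0 from red(a,c)
round 1: derive deriv(b,c) via R0 from red(b,c)
round 1: derive deriv(b,d) via R0 from red(b,d)
round 1: derive deriv(b,h) via R0 from red(b,h)
round 1: derive deriv(d,c) via R0 from red(d,c)
round 1: derive deriv(d,d) via R0 from red(d,d)
round 1: derive deriv(d,h) via R0 from red(d,h)
round 1: derive deriv(e,g) via R0 from red(e,g)
round 1: derive deriv(e,h) via R0 from red(e,h)
round 1: derive deriv(f,h) via R0 from red(f,h)
round 1: derive deriv(f,j) via R0 from red(f,j)
round 1: derive deriv(h,b) via R0 from red(h,b)
round 1: derive deriv(h,f) via R0 from red(h,f)
round 1: derive deriv(a,b) via R2 from red(a,a), knows(a,b)
round 1: derive deriv(a,h) via R2 from red(a,a), knows(a,h)
round 1: derive deriv(e,c) via R2 from red(e,h), knows(h,c)
round 1: derive deriv(f,c) via R2 from red(f,h), knows(h,c)
round 1: derive deriv(h,a) via R2 from red(h,b), knows(b,a)
round 2: derive deriv(a,d) via R1 from deriv(a,b), deriv(b,d)
round 2: derive deriv(a,f) via R1 from deriv(a,h), deriv(h,f)
round 2: derive deriv(b,a) via R1 from deriv(b,h), deriv(h,a)
round 2: derive deriv(b,b) via R1 from deriv(b,h), deriv(h,b)
round 2: derive deriv(b,f) via R1 from deriv(b,h), deriv(h,f)
round 2: derive deriv(d,a) via R1 from deriv(d,h), deriv(h,a)
round 2: derive deriv(d,b) via R1 from deriv(d,h), deriv(h,b)
round 2: derive deriv(d,f) via R1 from deriv(d,h), deriv(h,f)
round 2: derive deriv(e,a) via R1 from deriv(e,h), deriv(h,a)
round 2: derive deriv(e,b) via R1 from deriv(e,h), deriv(h,b)
round 2: derive deriv(e,f) via R1 from deriv(e,h), deriv(h,f)
round 2: derive deriv(f,a) via R1 from deriv(f,h), deriv(h,a)
round 2: derive deriv(f,b) via R1 from deriv(f,h), deriv(h,b)
round 2: derive deriv(f,f) via R1 from deriv(f,h), deriv(h,f)
round 2: derive deriv(h,c) via R1 from deriv(h,a), deriv(a,c)
round 2: derive deriv(h,d) via R1 from deriv(h,b), deriv(b,d)
round 2: derive deriv(h,h) via R1 from deriv(h,a), deriv(a,h)
round 2: derive deriv(h,j) via R1 from deriv(h,f), deriv(f,j)
round 3: derive deriv(a,j) via R1 from deriv(a,f), deriv(f,j)
round 3: derive deriv(b,j) via R1 from deriv(b,f), deriv(f,j)
round 3: derive deriv(d,j) via R1 from deriv(d,f), deriv(f,j)
round 3: derive deriv(e,d) via R1 from deriv(e,a), deriv(a,d)
round 3: derive deriv(e,j) via R1 from deriv(e,f), deriv(f,j)
round 3: derive deriv(f,d) via R1 from deriv(f,a), deriv(a,d)

deriv(a,a)
deriv(a,b)
deriv(a,c)
deriv(a,d)
deriv(a,f)
deriv(a,h)
deriv(a,j)
deriv(b,a)
deriv(b,b)
deriv(b,c)
deriv(b,d)
deriv(b,f)
deriv(b,h)
deriv(b,j)
deriv(d,a)
deriv(d,b)
deriv(d,c)
deriv(d,d)
deriv(d,f)
deriv(d,h)
deriv(d,j)
deriv(e,a)
deriv(e,b)
deriv(e,c)
deriv(e,d)
deriv(e,f)
deriv(e,g)
deriv(e,h)
deriv(e,j)
deriv(f,a)
deriv(f,b)
deriv(f,c)
deriv(f,d)
deriv(f,f)
deriv(f,h)
deriv(f,j)
deriv(h,a)
deriv(h,b)
deriv(h,c)
deriv(h,d)
deriv(h,f)
deriv(h,h)
deriv(h,j)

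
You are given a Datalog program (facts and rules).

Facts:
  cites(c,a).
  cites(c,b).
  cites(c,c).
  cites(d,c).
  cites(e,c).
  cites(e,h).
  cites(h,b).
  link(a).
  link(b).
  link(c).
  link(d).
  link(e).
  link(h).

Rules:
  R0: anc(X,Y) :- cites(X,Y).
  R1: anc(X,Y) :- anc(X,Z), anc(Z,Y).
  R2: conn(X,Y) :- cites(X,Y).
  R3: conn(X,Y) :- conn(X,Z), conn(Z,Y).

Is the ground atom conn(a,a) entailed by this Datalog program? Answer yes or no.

round 1: derive conn(c,a) via R2 from cites(c,a)
round 1: derive conn(c,b) via R2 from cites(c,b)
round 1: derive conn(c,c) via R2 from cites(c,c)
round 1: derive conn(d,c) via R2 from cites(d,c)
round 1: derive conn(e,c) via R2 from cites(e,c)
round 1: derive conn(e,h) via R2 from cites(e,h)
round 1: derive conn(h,b) via R2 from cites(h,b)
round 2: derive conn(d,a) via R3 from conn(d,c), conn(c,a)
round 2: derive conn(d,b) via R3 from conn(d,c), conn(c,b)
round 2: derive conn(e,a) via R3 from conn(e,c), conn(c,a)
round 2: derive conn(e,b) via R3 from conn(e,c), conn(c,b)

no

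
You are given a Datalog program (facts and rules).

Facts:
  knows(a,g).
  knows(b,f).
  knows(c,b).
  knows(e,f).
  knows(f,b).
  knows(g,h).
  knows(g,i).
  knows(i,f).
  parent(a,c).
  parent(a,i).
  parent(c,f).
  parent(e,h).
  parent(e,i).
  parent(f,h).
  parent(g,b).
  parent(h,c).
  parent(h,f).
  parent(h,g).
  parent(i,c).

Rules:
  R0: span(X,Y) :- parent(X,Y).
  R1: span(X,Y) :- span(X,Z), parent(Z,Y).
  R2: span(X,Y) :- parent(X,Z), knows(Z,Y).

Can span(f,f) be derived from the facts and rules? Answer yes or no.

round 1: derive span(a,c) via R0 from parent(a,c)
round 1: derive span(a,i) via R0 from parent(a,i)
round 1: derive span(c,f) via R0 from parent(c,f)
round 1: derive span(e,h) via R0 from parent(e,h)
round 1: derive span(e,i) via R0 from parent(e,i)
round 1: derive span(f,h) via R0 from parent(f,h)
round 1: derive span(g,b) via R0 from parent(g,b)
round 1: derive span(h,c) via R0 from parent(h,c)
round 1: derive span(h,f) via R0 from parent(h,f)
round 1: derive span(h,g) via R0 from parent(h,g)
round 1: derive span(i,c) via R0 from parent(i,c)
round 1: derive span(a,b) via R2 from parent(a,c), knows(c,b)
round 1: derive span(a,f) via R2 from parent(a,i), knows(i,f)
round 1: derive span(c,b) via R2 from parent(c,f), knows(f,b)
round 1: derive span(e,f) via R2 from parent(e,i), knows(i,f)
round 1: derive span(g,f) via R2 from parent(g,b), knows(b,f)
round 1: derive span(h,b) via R2 from parent(h,c), knows(c,b)
round 1: derive span(h,h) via R2 from parent(h,g), knows(g,h)
round 1: derive span(h,i) via R2 from parent(h,g), knows(g,i)
round 1: derive span(i,b) via R2 from parent(i,c), knows(c,b)
round 2: derive span(a,h) via R1 from span(a,f), parent(f,h)
round 2: derive span(c,h) via R1 from span(c,f), parent(f,h)
round 2: derive span(e,c) via R1 from span(e,h), parent(h,c)
round 2: derive span(e,g) via R1 from span(e,h), parent(h,g)
round 2: derive span(f,c) via R1 from span(f,h), parent(h,c)
round 2: derive span(f,f) via R1 from span(f,h), parent(h,f)
round 2: derive span(f,g) via R1 from span(f,h), parent(h,g)
round 2: derive span(g,h) via R1 from span(g,f), parent(f,h)
round 2: derive span(i,f) via R1 from span(i,c), parent(c,f)
round 3: derive span(a,g) via R1 from span(a,h), parent(h,g)
round 3: derive span(c,c) via R1 from span(c,h), parent(h,c)
round 3: derive span(c,g) via R1 from span(c,h), parent(h,g)
round 3: derive span(e,b) via R1 from span(e,g), parent(g,b)
round 3: derive span(f,b) via R1 from span(f,g), parent(g,b)
round 3: derive span(g,c) via R1 from span(g,h), parent(h,c)
round 3: derive span(g,g) via R1 from span(g,h), parent(h,g)
round 3: derive span(i,h) via R1 from span(i,f), parent(f,h)
round 4: derive span(i,g) via R1 from span(i,h), parent(h,g)

yes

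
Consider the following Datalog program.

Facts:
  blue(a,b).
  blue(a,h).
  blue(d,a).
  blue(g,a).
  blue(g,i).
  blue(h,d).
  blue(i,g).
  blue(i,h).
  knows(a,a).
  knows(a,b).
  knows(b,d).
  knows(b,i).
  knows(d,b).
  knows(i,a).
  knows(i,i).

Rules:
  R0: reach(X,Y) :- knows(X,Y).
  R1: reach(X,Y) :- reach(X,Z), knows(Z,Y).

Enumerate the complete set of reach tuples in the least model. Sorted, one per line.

reach(a,a)
reach(a,b)
reach(a,d)
reach(a,i)
reach(b,a)
reach(b,b)
reach(b,d)
reach(b,i)
reach(d,a)
reach(d,b)
reach(d,d)
reach(d,i)
reach(i,a)
reach(i,b)
reach(i,d)
reach(i,i)

round 1: derive reach(a,a) via R0 from knows(a,a)
round 1: derive reach(a,b) via R0 from knows(a,b)
round 1: derive reach(b,d) via R0 from knows(b,d)
round 1: derive reach(b,i) via R0 from knows(b,i)
round 1: derive reach(d,b) via R0 from knows(d,b)
round 1: derive reach(i,a) via R0 from knows(i,a)
round 1: derive reach(i,i) via R0 from knows(i,i)
round 2: derive reach(a,d) via R1 from reach(a,b), knows(b,d)
round 2: derive reach(a,i) via R1 from reach(a,b), knows(b,i)
round 2: derive reach(b,a) via R1 from reach(b,i), knows(i,a)
round 2: derive reach(b,b) via R1 from reach(b,d), knows(d,b)
round 2: derive reach(d,d) via R1 from reach(d,b), knows(b,d)
round 2: derive reach(d,i) via R1 from reach(d,b), knows(b,i)
round 2: derive reach(i,b) via R1 from reach(i,a), knows(a,b)
round 3: derive reach(d,a) via R1 from reach(d,i), knows(i,a)
round 3: derive reach(i,d) via R1 from reach(i,b), knows(b,d)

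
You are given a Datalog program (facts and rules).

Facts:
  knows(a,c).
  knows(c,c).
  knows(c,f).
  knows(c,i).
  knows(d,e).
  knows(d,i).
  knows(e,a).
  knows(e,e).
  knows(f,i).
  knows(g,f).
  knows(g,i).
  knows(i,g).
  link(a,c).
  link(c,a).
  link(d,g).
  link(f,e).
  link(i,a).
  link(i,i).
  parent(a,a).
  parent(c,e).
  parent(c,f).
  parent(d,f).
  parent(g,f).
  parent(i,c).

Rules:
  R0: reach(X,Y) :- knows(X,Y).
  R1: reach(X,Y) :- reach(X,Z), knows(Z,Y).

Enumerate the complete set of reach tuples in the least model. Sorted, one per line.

round 1: derive reach(a,c) via R0 from knows(a,c)
round 1: derive reach(c,c) via R0 from knows(c,c)
round 1: derive reach(c,f) via R0 from knows(c,f)
round 1: derive reach(c,i) via R0 from knows(c,i)
round 1: derive reach(d,e) via R0 from knows(d,e)
round 1: derive reach(d,i) via R0 from knows(d,i)
round 1: derive reach(e,a) via R0 from knows(e,a)
round 1: derive reach(e,e) via R0 from knows(e,e)
round 1: derive reach(f,i) via R0 from knows(f,i)
round 1: derive reach(g,f) via R0 from knows(g,f)
round 1: derive reach(g,i) via R0 from knows(g,i)
round 1: derive reach(i,g) via R0 from knows(i,g)
round 2: derive reach(a,f) via R1 from reach(a,c), knows(c,f)
round 2: derive reach(a,i) via R1 from reach(a,c), knows(c,i)
round 2: derive reach(c,g) via R1 from reach(c,i), knows(i,g)
round 2: derive reach(d,a) via R1 from reach(d,e), knows(e,a)
round 2: derive reach(d,g) via R1 from reach(d,i), knows(i,g)
round 2: derive reach(e,c) via R1 from reach(e,a), knows(a,c)
round 2: derive reach(f,g) via R1 from reach(f,i), knows(i,g)
round 2: derive reach(g,g) via R1 from reach(g,i), knows(i,g)
round 2: derive reach(i,f) via R1 from reach(i,g), knows(g,f)
round 2: derive reach(i,i) via R1 from reach(i,g), knows(g,i)
round 3: derive reach(a,g) via R1 from reach(a,i), knows(i,g)
round 3: derive reach(d,c) via R1 from reach(d,a), knows(a,c)
round 3: derive reach(d,f) via R1 from reach(d,g), knows(g,f)
round 3: derive reach(e,f) via R1 from reach(e,c), knows(c,f)
round 3: derive reach(e,i) via R1 from reach(e,c), knows(c,i)
round 3: derive reach(f,f) via R1 from reach(f,g), knows(g,f)
round 4: derive reach(e,g) via R1 from reach(e,i), knows(i,g)

reach(a,c)
reach(a,f)
reach(a,g)
reach(a,i)
reach(c,c)
reach(c,f)
reach(c,g)
reach(c,i)
reach(d,a)
reach(d,c)
reach(d,e)
reach(d,f)
reach(d,g)
reach(d,i)
reach(e,a)
reach(e,c)
reach(e,e)
reach(e,f)
reach(e,g)
reach(e,i)
reach(f,f)
reach(f,g)
reach(f,i)
reach(g,f)
reach(g,g)
reach(g,i)
reach(i,f)
reach(i,g)
reach(i,i)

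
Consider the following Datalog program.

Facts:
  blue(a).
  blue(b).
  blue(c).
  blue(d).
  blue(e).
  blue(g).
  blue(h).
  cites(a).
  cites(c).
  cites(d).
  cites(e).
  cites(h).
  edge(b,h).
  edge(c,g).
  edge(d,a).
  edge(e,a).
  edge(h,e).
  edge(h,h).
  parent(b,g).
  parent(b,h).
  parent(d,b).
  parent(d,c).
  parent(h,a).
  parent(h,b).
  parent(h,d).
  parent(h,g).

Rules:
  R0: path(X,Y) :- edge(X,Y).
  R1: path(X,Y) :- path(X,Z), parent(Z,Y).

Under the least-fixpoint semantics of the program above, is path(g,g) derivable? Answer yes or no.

round 1: derive path(b,h) via R0 from edge(b,h)
round 1: derive path(c,g) via R0 from edge(c,g)
round 1: derive path(d,a) via R0 from edge(d,a)
round 1: derive path(e,a) via R0 from edge(e,a)
round 1: derive path(h,e) via R0 from edge(h,e)
round 1: derive path(h,h) via R0 from edge(h,h)
round 2: derive path(b,a) via R1 from path(b,h), parent(h,a)
round 2: derive path(b,b) via R1 from path(b,h), parent(h,b)
round 2: derive path(b,d) via R1 from path(b,h), parent(h,d)
round 2: derive path(b,g) via R1 from path(b,h), parent(h,g)
round 2: derive path(h,a) via R1 from path(h,h), parent(h,a)
round 2: derive path(h,b) via R1 from path(h,h), parent(h,b)
round 2: derive path(h,d) via R1 from path(h,h), parent(h,d)
round 2: derive path(h,g) via R1 from path(h,h), parent(h,g)
round 3: derive path(b,c) via R1 from path(b,d), parent(d,c)
round 3: derive path(h,c) via R1 from path(h,d), parent(d,c)

no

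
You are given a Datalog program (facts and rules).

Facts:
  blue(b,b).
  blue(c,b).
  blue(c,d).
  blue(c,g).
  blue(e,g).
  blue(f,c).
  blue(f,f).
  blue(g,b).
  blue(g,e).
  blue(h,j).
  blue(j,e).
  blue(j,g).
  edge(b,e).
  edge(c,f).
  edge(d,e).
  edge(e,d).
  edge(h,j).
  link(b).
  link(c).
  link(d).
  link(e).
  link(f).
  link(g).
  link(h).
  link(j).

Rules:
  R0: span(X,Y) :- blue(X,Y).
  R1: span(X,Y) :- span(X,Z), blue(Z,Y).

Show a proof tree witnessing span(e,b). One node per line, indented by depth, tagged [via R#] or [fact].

round 1: derive span(b,b) via R0 from blue(b,b)
round 1: derive span(c,b) via R0 from blue(c,b)
round 1: derive span(c,d) via R0 from blue(c,d)
round 1: derive span(c,g) via R0 from blue(c,g)
round 1: derive span(e,g) via R0 from blue(e,g)
round 1: derive span(f,c) via R0 from blue(f,c)
round 1: derive span(f,f) via R0 from blue(f,f)
round 1: derive span(g,b) via R0 from blue(g,b)
round 1: derive span(g,e) via R0 from blue(g,e)
round 1: derive span(h,j) via R0 from blue(h,j)
round 1: derive span(j,e) via R0 from blue(j,e)
round 1: derive span(j,g) via R0 from blue(j,g)
round 2: derive span(c,e) via R1 from span(c,g), blue(g,e)
round 2: derive span(e,b) via R1 from span(e,g), blue(g,b)
round 2: derive span(e,e) via R1 from span(e,g), blue(g,e)
round 2: derive span(f,b) via R1 from span(f,c), blue(c,b)
round 2: derive span(f,d) via R1 from span(f,c), blue(c,d)
round 2: derive span(f,g) via R1 from span(f,c), blue(c,g)
round 2: derive span(g,g) via R1 from span(g,e), blue(e,g)
round 2: derive span(h,e) via R1 from span(h,j), blue(j,e)
round 2: derive span(h,g) via R1 from span(h,j), blue(j,g)
round 2: derive span(j,b) via R1 from span(j,g), blue(g,b)
round 3: derive span(f,e) via R1 from span(f,g), blue(g,e)
round 3: derive span(h,b) via R1 from span(h,g), blue(g,b)

span(e,b)  [via R1]
  span(e,g)  [via R0]
    blue(e,g)  [fact]
  blue(g,b)  [fact]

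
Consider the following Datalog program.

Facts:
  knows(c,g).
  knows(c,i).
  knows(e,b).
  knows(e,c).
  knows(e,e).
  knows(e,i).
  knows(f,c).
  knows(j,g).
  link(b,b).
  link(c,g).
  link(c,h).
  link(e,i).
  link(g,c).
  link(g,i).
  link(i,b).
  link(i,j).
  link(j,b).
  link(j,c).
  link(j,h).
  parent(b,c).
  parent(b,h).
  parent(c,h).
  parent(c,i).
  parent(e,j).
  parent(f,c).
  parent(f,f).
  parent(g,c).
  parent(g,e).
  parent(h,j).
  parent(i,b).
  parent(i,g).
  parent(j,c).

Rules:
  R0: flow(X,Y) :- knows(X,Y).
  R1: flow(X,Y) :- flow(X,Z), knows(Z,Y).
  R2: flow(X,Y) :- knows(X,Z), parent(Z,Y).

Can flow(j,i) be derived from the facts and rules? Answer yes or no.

round 1: derive flow(c,g) via R0 from knows(c,g)
round 1: derive flow(c,i) via R0 from knows(c,i)
round 1: derive flow(e,b) via R0 from knows(e,b)
round 1: derive flow(e,c) via R0 from knows(e,c)
round 1: derive flow(e,e) via R0 from knows(e,e)
round 1: derive flow(e,i) via R0 from knows(e,i)
round 1: derive flow(f,c) via R0 from knows(f,c)
round 1: derive flow(j,g) via R0 from knows(j,g)
round 1: derive flow(c,b) via R2 from knows(c,i), parent(i,b)
round 1: derive flow(c,c) via R2 from knows(c,g), parent(g,c)
round 1: derive flow(c,e) via R2 from knows(c,g), parent(g,e)
round 1: derive flow(e,g) via R2 from knows(e,i), parent(i,g)
round 1: derive flow(e,h) via R2 from knows(e,b), parent(b,h)
round 1: derive flow(e,j) via R2 from knows(e,e), parent(e,j)
round 1: derive flow(f,h) via R2 from knows(f,c), parent(c,h)
round 1: derive flow(f,i) via R2 from knows(f,c), parent(c,i)
round 1: derive flow(j,c) via R2 from knows(j,g), parent(g,c)
round 1: derive flow(j,e) via R2 from knows(j,g), parent(g,e)
round 2: derive flow(f,g) via R1 from flow(f,c), knows(c,g)
round 2: derive flow(j,b) via R1 from flow(j,e), knows(e,b)
round 2: derive flow(j,i) via R1 from flow(j,c), knows(c,i)

yes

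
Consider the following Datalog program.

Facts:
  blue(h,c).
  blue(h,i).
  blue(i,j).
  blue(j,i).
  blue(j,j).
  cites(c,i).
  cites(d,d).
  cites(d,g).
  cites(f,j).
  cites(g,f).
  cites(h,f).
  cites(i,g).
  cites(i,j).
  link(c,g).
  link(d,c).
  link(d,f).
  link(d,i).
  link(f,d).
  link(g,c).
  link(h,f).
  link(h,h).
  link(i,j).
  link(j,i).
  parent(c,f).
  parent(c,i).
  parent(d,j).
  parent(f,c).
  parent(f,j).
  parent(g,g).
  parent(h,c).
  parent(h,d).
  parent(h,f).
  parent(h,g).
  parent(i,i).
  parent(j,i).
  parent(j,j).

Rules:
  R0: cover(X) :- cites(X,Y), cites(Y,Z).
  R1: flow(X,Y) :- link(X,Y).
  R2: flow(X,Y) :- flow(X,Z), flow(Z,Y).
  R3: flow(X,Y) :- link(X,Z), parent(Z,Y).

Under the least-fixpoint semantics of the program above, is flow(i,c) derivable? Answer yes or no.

round 1: derive flow(c,g) via R1 from link(c,g)
round 1: derive flow(d,c) via R1 from link(d,c)
round 1: derive flow(d,f) via R1 from link(d,f)
round 1: derive flow(d,i) via R1 from link(d,i)
round 1: derive flow(f,d) via R1 from link(f,d)
round 1: derive flow(g,c) via R1 from link(g,c)
round 1: derive flow(h,f) via R1 from link(h,f)
round 1: derive flow(h,h) via R1 from link(h,h)
round 1: derive flow(i,j) via R1 from link(i,j)
round 1: derive flow(j,i) via R1 from link(j,i)
round 1: derive flow(d,j) via R3 from link(d,f), parent(f,j)
round 1: derive flow(f,j) via R3 from link(f,d), parent(d,j)
round 1: derive flow(g,f) via R3 from link(g,c), parent(c,f)
round 1: derive flow(g,i) via R3 from link(g,c), parent(c,i)
round 1: derive flow(h,c) via R3 from link(h,f), parent(f,c)
round 1: derive flow(h,d) via R3 from link(h,h), parent(h,d)
round 1: derive flow(h,g) via R3 from link(h,h), parent(h,g)
round 1: derive flow(h,j) via R3 from link(h,f), parent(f,j)
round 1: derive flow(i,i) via R3 from link(i,j), parent(j,i)
round 2: derive flow(c,c) via R2 from flow(c,g), flow(g,c)
round 2: derive flow(c,f) via R2 from flow(c,g), flow(g,f)
round 2: derive flow(c,i) via R2 from flow(c,g), flow(g,i)
round 2: derive flow(d,d) via R2 from flow(d,f), flow(f,d)
round 2: derive flow(d,g) via R2 from flow(d,c), flow(c,g)
round 2: derive flow(f,c) via R2 from flow(f,d), flow(d,c)
round 2: derive flow(f,f) via R2 from flow(f,d), flow(d,f)
round 2: derive flow(f,i) via R2 from flow(f,d), flow(d,i)
round 2: derive flow(g,d) via R2 from flow(g,f), flow(f,d)
round 2: derive flow(g,g) via R2 from flow(g,c), flow(c,g)
round 2: derive flow(g,j) via R2 from flow(g,f), flow(f,j)
round 2: derive flow(h,i) via R2 from flow(h,d), flow(d,i)
round 2: derive flow(j,j) via R2 from flow(j,i), flow(i,j)
round 3: derive flow(c,d) via R2 from flow(c,f), flow(f,d)
round 3: derive flow(c,j) via R2 from flow(c,f), flow(f,j)
round 3: derive flow(f,g) via R2 from flow(f,c), flow(c,g)

no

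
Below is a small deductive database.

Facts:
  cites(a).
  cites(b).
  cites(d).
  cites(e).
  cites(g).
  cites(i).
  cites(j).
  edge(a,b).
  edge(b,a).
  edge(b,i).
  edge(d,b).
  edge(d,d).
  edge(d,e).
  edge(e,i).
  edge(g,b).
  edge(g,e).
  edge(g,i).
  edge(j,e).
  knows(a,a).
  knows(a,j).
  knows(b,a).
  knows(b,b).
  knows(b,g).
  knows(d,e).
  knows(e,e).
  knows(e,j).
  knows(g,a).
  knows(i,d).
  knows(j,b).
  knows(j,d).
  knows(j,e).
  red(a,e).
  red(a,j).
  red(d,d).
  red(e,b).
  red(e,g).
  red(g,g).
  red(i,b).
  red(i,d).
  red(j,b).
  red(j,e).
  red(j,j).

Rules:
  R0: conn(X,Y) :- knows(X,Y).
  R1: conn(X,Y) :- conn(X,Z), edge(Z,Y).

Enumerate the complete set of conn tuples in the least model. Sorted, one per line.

conn(a,a)
conn(a,b)
conn(a,e)
conn(a,i)
conn(a,j)
conn(b,a)
conn(b,b)
conn(b,e)
conn(b,g)
conn(b,i)
conn(d,e)
conn(d,i)
conn(e,e)
conn(e,i)
conn(e,j)
conn(g,a)
conn(g,b)
conn(g,i)
conn(i,a)
conn(i,b)
conn(i,d)
conn(i,e)
conn(i,i)
conn(j,a)
conn(j,b)
conn(j,d)
conn(j,e)
conn(j,i)

round 1: derive conn(a,a) via R0 from knows(a,a)
round 1: derive conn(a,j) via R0 from knows(a,j)
round 1: derive conn(b,a) via R0 from knows(b,a)
round 1: derive conn(b,b) via R0 from knows(b,b)
round 1: derive conn(b,g) via R0 from knows(b,g)
round 1: derive conn(d,e) via R0 from knows(d,e)
round 1: derive conn(e,e) via R0 from knows(e,e)
round 1: derive conn(e,j) via R0 from knows(e,j)
round 1: derive conn(g,a) via R0 from knows(g,a)
round 1: derive conn(i,d) via R0 from knows(i,d)
round 1: derive conn(j,b) via R0 from knows(j,b)
round 1: derive conn(j,d) via R0 from knows(j,d)
round 1: derive conn(j,e) via R0 from knows(j,e)
round 2: derive conn(a,b) via R1 from conn(a,a), edge(a,b)
round 2: derive conn(a,e) via R1 from conn(a,j), edge(j,e)
round 2: derive conn(b,e) via R1 from conn(b,g), edge(g,e)
round 2: derive conn(b,i) via R1 from conn(b,b), edge(b,i)
round 2: derive conn(d,i) via R1 from conn(d,e), edge(e,i)
round 2: derive conn(e,i) via R1 from conn(e,e), edge(e,i)
round 2: derive conn(g,b) via R1 from conn(g,a), edge(a,b)
round 2: derive conn(i,b) via R1 from conn(i,d), edge(d,b)
round 2: derive conn(i,e) via R1 from conn(i,d), edge(d,e)
round 2: derive conn(j,a) via R1 from conn(j,b), edge(b,a)
round 2: derive conn(j,i) via R1 from conn(j,b), edge(b,i)
round 3: derive conn(a,i) via R1 from conn(a,b), edge(b,i)
round 3: derive conn(g,i) via R1 from conn(g,b), edge(b,i)
round 3: derive conn(i,a) via R1 from conn(i,b), edge(b,a)
round 3: derive conn(i,i) via R1 from conn(i,b), edge(b,i)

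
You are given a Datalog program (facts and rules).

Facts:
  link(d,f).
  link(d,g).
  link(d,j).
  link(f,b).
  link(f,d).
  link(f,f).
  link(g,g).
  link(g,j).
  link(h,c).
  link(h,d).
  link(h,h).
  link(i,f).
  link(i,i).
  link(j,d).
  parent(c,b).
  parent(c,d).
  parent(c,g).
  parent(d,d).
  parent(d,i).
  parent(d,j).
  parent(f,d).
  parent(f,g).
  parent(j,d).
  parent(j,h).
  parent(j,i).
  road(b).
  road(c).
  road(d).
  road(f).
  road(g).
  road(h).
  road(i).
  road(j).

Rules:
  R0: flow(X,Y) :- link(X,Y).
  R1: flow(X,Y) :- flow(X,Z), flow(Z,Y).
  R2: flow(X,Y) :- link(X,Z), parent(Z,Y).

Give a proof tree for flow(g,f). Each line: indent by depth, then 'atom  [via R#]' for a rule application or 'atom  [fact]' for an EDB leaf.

round 1: derive flow(d,f) via R0 from link(d,f)
round 1: derive flow(d,g) via R0 from link(d,g)
round 1: derive flow(d,j) via R0 from link(d,j)
round 1: derive flow(f,b) via R0 from link(f,b)
round 1: derive flow(f,d) via R0 from link(f,d)
round 1: derive flow(f,f) via R0 from link(f,f)
round 1: derive flow(g,g) via R0 from link(g,g)
round 1: derive flow(g,j) via R0 from link(g,j)
round 1: derive flow(h,c) via R0 from link(h,c)
round 1: derive flow(h,d) via R0 from link(h,d)
round 1: derive flow(h,h) via R0 from link(h,h)
round 1: derive flow(i,f) via R0 from link(i,f)
round 1: derive flow(i,i) via R0 from link(i,i)
round 1: derive flow(j,d) via R0 from link(j,d)
round 1: derive flow(d,d) via R2 from link(d,f), parent(f,d)
round 1: derive flow(d,h) via R2 from link(d,j), parent(j,h)
round 1: derive flow(d,i) via R2 from link(d,j), parent(j,i)
round 1: derive flow(f,g) via R2 from link(f,f), parent(f,g)
round 1: derive flow(f,i) via R2 from link(f,d), parent(d,i)
round 1: derive flow(f,j) via R2 from link(f,d), parent(d,j)
round 1: derive flow(g,d) via R2 from link(g,j), parent(j,d)
round 1: derive flow(g,h) via R2 from link(g,j), parent(j,h)
round 1: derive flow(g,i) via R2 from link(g,j), parent(j,i)
round 1: derive flow(h,b) via R2 from link(h,c), parent(c,b)
round 1: derive flow(h,g) via R2 from link(h,c), parent(c,g)
round 1: derive flow(h,i) via R2 from link(h,d), parent(d,i)
round 1: derive flow(h,j) via R2 from link(h,d), parent(d,j)
round 1: derive flow(i,d) via R2 from link(i,f), parent(f,d)
round 1: derive flow(i,g) via R2 from link(i,f), parent(f,g)
round 1: derive flow(j,i) via R2 from link(j,d), parent(d,i)
round 1: derive flow(j,j) via R2 from link(j,d), parent(d,j)
round 2: derive flow(d,b) via R1 from flow(d,f), flow(f,b)
round 2: derive flow(d,c) via R1 from flow(d,h), flow(h,c)
round 2: derive flow(f,h) via R1 from flow(f,d), flow(d,h)
round 2: derive flow(g,b) via R1 from flow(g,h), flow(h,b)
round 2: derive flow(g,c) via R1 from flow(g,h), flow(h,c)
round 2: derive flow(g,f) via R1 from flow(g,d), flow(d,f)
round 2: derive flow(h,f) via R1 from flow(h,d), flow(d,f)
round 2: derive flow(i,b) via R1 from flow(i,f), flow(f,b)
round 2: derive flow(i,h) via R1 from flow(i,d), flow(d,h)
round 2: derive flow(i,j) via R1 from flow(i,d), flow(d,j)
round 2: derive flow(j,f) via R1 from flow(j,d), flow(d,f)
round 2: derive flow(j,g) via R1 from flow(j,d), flow(d,g)
round 2: derive flow(j,h) via R1 from flow(j,d), flow(d,h)
round 3: derive flow(f,c) via R1 from flow(f,d), flow(d,c)
round 3: derive flow(i,c) via R1 from flow(i,d), flow(d,c)
round 3: derive flow(j,b) via R1 from flow(j,d), flow(d,b)
round 3: derive flow(j,c) via R1 from flow(j,d), flow(d,c)

flow(g,f)  [via R1]
  flow(g,d)  [via R2]
    link(g,j)  [fact]
    parent(j,d)  [fact]
  flow(d,f)  [via R0]
    link(d,f)  [fact]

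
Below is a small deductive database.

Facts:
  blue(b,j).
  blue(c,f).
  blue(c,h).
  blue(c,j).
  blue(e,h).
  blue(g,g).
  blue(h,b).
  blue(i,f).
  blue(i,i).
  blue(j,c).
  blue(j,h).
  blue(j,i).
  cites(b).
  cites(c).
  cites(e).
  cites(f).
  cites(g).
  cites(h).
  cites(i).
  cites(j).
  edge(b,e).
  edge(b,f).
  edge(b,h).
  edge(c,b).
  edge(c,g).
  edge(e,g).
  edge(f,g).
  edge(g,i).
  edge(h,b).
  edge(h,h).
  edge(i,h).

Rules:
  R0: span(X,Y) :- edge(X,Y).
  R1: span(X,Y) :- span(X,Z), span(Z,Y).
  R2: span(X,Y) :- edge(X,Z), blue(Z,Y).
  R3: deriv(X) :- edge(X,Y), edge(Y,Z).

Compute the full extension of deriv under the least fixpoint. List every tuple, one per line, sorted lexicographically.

round 1: derive deriv(b) via R3 from edge(b,e), edge(e,g)
round 1: derive deriv(c) via R3 from edge(c,b), edge(b,e)
round 1: derive deriv(e) via R3 from edge(e,g), edge(g,i)
round 1: derive deriv(f) via R3 from edge(f,g), edge(g,i)
round 1: derive deriv(g) via R3 from edge(g,i), edge(i,h)
round 1: derive deriv(h) via R3 from edge(h,b), edge(b,e)
round 1: derive deriv(i) via R3 from edge(i,h), edge(h,b)

deriv(b)
deriv(c)
deriv(e)
deriv(f)
deriv(g)
deriv(h)
deriv(i)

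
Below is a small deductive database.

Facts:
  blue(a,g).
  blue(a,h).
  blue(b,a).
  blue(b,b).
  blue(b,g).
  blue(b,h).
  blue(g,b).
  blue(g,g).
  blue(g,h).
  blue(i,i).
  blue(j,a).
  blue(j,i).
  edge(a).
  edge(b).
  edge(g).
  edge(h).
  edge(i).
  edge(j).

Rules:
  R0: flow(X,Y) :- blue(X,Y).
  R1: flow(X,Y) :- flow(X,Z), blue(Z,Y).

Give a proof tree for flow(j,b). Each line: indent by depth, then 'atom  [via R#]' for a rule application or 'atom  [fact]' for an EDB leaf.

round 1: derive flow(a,g) via R0 from blue(a,g)
round 1: derive flow(a,h) via R0 from blue(a,h)
round 1: derive flow(b,a) via R0 from blue(b,a)
round 1: derive flow(b,b) via R0 from blue(b,b)
round 1: derive flow(b,g) via R0 from blue(b,g)
round 1: derive flow(b,h) via R0 from blue(b,h)
round 1: derive flow(g,b) via R0 from blue(g,b)
round 1: derive flow(g,g) via R0 from blue(g,g)
round 1: derive flow(g,h) via R0 from blue(g,h)
round 1: derive flow(i,i) via R0 from blue(i,i)
round 1: derive flow(j,a) via R0 from blue(j,a)
round 1: derive flow(j,i) via R0 from blue(j,i)
round 2: derive flow(a,b) via R1 from flow(a,g), blue(g,b)
round 2: derive flow(g,a) via R1 from flow(g,b), blue(b,a)
round 2: derive flow(j,g) via R1 from flow(j,a), blue(a,g)
round 2: derive flow(j,h) via R1 from flow(j,a), blue(a,h)
round 3: derive flow(a,a) via R1 from flow(a,b), blue(b,a)
round 3: derive flow(j,b) via R1 from flow(j,g), blue(g,b)

flow(j,b)  [via R1]
  flow(j,g)  [via R1]
    flow(j,a)  [via R0]
      blue(j,a)  [fact]
    blue(a,g)  [fact]
  blue(g,b)  [fact]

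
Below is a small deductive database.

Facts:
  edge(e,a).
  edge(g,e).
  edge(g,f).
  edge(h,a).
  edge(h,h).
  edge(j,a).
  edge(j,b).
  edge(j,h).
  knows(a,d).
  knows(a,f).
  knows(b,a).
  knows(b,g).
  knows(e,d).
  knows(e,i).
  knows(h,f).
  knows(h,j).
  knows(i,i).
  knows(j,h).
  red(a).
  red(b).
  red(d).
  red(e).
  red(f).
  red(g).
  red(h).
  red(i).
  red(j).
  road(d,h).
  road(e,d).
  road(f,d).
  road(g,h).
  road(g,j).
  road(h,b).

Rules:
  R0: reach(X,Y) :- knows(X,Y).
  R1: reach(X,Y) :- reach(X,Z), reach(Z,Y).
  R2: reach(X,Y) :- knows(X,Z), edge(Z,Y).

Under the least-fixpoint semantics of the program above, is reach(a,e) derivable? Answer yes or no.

round 1: derive reach(a,d) via R0 from knows(a,d)
round 1: derive reach(a,f) via R0 from knows(a,f)
round 1: derive reach(b,a) via R0 from knows(b,a)
round 1: derive reach(b,g) via R0 from knows(b,g)
round 1: derive reach(e,d) via R0 from knows(e,d)
round 1: derive reach(e,i) via R0 from knows(e,i)
round 1: derive reach(h,f) via R0 from knows(h,f)
round 1: derive reach(h,j) via R0 from knows(h,j)
round 1: derive reach(i,i) via R0 from knows(i,i)
round 1: derive reach(j,h) via R0 from knows(j,h)
round 1: derive reach(b,e) via R2 from knows(b,g), edge(g,e)
round 1: derive reach(b,f) via R2 from knows(b,g), edge(g,f)
round 1: derive reach(h,a) via R2 from knows(h,j), edge(j,a)
round 1: derive reach(h,b) via R2 from knows(h,j), edge(j,b)
round 1: derive reach(h,h) via R2 from knows(h,j), edge(j,h)
round 1: derive reach(j,a) via R2 from knows(j,h), edge(h,a)
round 2: derive reach(b,d) via R1 from reach(b,a), reach(a,d)
round 2: derive reach(b,i) via R1 from reach(b,e), reach(e,i)
round 2: derive reach(h,d) via R1 from reach(h,a), reach(a,d)
round 2: derive reach(h,e) via R1 from reach(h,b), reach(b,e)
round 2: derive reach(h,g) via R1 from reach(h,b), reach(b,g)
round 2: derive reach(j,b) via R1 from reach(j,h), reach(h,b)
round 2: derive reach(j,d) via R1 from reach(j,a), reach(a,d)
round 2: derive reach(j,f) via R1 from reach(j,a), reach(a,f)
round 2: derive reach(j,j) via R1 from reach(j,h), reach(h,j)
round 3: derive reach(h,i) via R1 from reach(h,b), reach(b,i)
round 3: derive reach(j,e) via R1 from reach(j,b), reach(b,e)
round 3: derive reach(j,g) via R1 from reach(j,b), reach(b,g)
round 3: derive reach(j,i) via R1 from reach(j,b), reach(b,i)

no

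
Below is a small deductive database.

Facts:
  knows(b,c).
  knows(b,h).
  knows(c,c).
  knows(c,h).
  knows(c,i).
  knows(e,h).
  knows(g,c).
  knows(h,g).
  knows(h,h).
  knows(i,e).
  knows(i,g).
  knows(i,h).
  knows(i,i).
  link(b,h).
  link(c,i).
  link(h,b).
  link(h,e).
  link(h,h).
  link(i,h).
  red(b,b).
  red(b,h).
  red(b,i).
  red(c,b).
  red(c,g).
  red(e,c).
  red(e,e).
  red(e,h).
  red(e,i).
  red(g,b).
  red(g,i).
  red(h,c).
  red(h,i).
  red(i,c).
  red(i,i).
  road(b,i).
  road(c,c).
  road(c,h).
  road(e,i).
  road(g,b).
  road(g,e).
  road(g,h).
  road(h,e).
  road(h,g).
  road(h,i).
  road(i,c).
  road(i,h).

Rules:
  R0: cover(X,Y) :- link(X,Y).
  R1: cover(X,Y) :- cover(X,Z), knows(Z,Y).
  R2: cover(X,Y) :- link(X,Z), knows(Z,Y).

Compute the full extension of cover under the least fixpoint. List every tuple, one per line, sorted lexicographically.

cover(b,c)
cover(b,e)
cover(b,g)
cover(b,h)
cover(b,i)
cover(c,c)
cover(c,e)
cover(c,g)
cover(c,h)
cover(c,i)
cover(h,b)
cover(h,c)
cover(h,e)
cover(h,g)
cover(h,h)
cover(h,i)
cover(i,c)
cover(i,e)
cover(i,g)
cover(i,h)
cover(i,i)

round 1: derive cover(b,h) via R0 from link(b,h)
round 1: derive cover(c,i) via R0 from link(c,i)
round 1: derive cover(h,b) via R0 from link(h,b)
round 1: derive cover(h,e) via R0 from link(h,e)
round 1: derive cover(h,h) via R0 from link(h,h)
round 1: derive cover(i,h) via R0 from link(i,h)
round 1: derive cover(b,g) via R2 from link(b,h), knows(h,g)
round 1: derive cover(c,e) via R2 from link(c,i), knows(i,e)
round 1: derive cover(c,g) via R2 from link(c,i), knows(i,g)
round 1: derive cover(c,h) via R2 from link(c,i), knows(i,h)
round 1: derive cover(h,c) via R2 from link(h,b), knows(b,c)
round 1: derive cover(h,g) via R2 from link(h,h), knows(h,g)
round 1: derive cover(i,g) via R2 from link(i,h), knows(h,g)
round 2: derive cover(b,c) via R1 from cover(b,g), knows(g,c)
round 2: derive cover(c,c) via R1 from cover(c,g), knows(g,c)
round 2: derive cover(h,i) via R1 from cover(h,c), knows(c,i)
round 2: derive cover(i,c) via R1 from cover(i,g), knows(g,c)
round 3: derive cover(b,i) via R1 from cover(b,c), knows(c,i)
round 3: derive cover(i,i) via R1 from cover(i,c), knows(c,i)
round 4: derive cover(b,e) via R1 from cover(b,i), knows(i,e)
round 4: derive cover(i,e) via R1 from cover(i,i), knows(i,e)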